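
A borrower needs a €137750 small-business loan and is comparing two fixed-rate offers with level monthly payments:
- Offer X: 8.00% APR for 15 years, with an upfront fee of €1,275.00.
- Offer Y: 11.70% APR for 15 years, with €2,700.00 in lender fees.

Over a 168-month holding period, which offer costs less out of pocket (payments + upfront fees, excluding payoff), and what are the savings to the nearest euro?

Offer X: monthly rate = 8%/12 = 0.0066667; payment = 137,750 × 0.0066667 / (1 − (1+0.0066667)^−180) = €1,316.41.
Offer Y: monthly rate = 11.7%/12 = 0.0097500; payment = 137,750 × 0.0097500 / (1 − (1+0.0097500)^−180) = €1,626.74.
Over 168 months: Offer X costs 168 × €1,316.41 + €1,275.00 = €222,431.88; Offer Y costs 168 × €1,626.74 + €2,700.00 = €275,992.32.
Offer X is cheaper by €275,992.32 − €222,431.88 = €53,560.44.

Offer X by €53,560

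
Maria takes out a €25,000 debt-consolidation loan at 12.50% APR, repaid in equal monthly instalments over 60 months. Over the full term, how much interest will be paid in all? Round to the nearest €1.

At 12.50% the monthly rate is 0.0104167, so the payment is 25,000 × 0.0104167 / (1 − 1.0104167^−60) = €562.45.
Total paid = 60 × €562.45 = €33,747.00; interest = €33,747.00 − €25,000 = €8,747.00.

€8,747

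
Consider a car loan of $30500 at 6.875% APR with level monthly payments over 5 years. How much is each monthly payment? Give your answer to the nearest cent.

At 6.875% the monthly rate is 0.0057292, so the payment is 30,500 × 0.0057292 / (1 − 1.0057292^−60) = $602.14.

$602.14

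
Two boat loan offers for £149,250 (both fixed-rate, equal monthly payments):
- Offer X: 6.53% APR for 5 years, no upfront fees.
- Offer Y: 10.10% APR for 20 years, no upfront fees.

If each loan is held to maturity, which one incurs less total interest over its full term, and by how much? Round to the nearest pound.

Offer X: at 6.53% the monthly rate is 0.0054417, so the payment is 149,250 × 0.0054417 / (1 − 1.0054417^−60) = £2,922.35.
Total interest on Offer X = 60 × £2,922.35 − £149,250 = £26,091.00.
Offer Y: at 10.10% the monthly rate is 0.0084167, so the payment is 149,250 × 0.0084167 / (1 − 1.0084167^−240) = £1,450.20.
Total interest on Offer Y = 240 × £1,450.20 − £149,250 = £198,798.00.
Offer X is lower by £172,707.00.

Offer X by £172,707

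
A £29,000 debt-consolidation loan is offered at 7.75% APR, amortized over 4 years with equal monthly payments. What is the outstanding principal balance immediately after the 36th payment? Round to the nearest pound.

£8,110

With monthly rate i = 7.75%/12 = 0.0064583, the balance after k of n payments is P · [(1+i)^n − (1+i)^k] / [(1+i)^n − 1].
(1+0.0064583)^48 = 1.36206679 and (1+0.0064583)^36 = 1.26080756, so the balance is 29,000 × (1.36206679 − 1.26080756) / (1.36206679 − 1) = £8,110.43.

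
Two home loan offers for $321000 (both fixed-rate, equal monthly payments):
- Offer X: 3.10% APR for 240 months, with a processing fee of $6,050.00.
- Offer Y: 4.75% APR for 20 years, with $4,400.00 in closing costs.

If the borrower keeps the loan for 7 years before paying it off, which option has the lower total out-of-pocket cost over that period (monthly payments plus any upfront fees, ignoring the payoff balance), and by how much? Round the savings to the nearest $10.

Offer X by $21,700

Offer X: monthly rate = 3.1%/12 = 0.0025833; payment = 321,000 × 0.0025833 / (1 − (1+0.0025833)^−240) = $1,796.37.
Offer Y: monthly rate = 4.75%/12 = 0.0039583; payment = 321,000 × 0.0039583 / (1 − (1+0.0039583)^−240) = $2,074.38.
Over 84 months: Offer X costs 84 × $1,796.37 + $6,050.00 = $156,945.08; Offer Y costs 84 × $2,074.38 + $4,400.00 = $178,647.92.
Offer X is cheaper by $178,647.92 − $156,945.08 = $21,702.84.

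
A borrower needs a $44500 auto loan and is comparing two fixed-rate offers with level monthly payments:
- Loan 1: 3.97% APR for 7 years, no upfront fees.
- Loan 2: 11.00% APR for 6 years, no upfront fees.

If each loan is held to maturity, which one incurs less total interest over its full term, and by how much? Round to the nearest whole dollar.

Loan 1 by $9,943

Loan 1: monthly rate = 3.97%/12 = 0.0033083; payment = 44,500 × 0.0033083 / (1 − (1+0.0033083)^−84) = $607.65.
Total interest on Loan 1 = 84 × $607.65 − $44,500 = $6,542.60.
Loan 2: at 11.00% the monthly rate is 0.0091667, so the payment is 44,500 × 0.0091667 / (1 − 1.0091667^−72) = $847.02.
Total interest on Loan 2 = 72 × $847.02 − $44,500 = $16,485.44.
Loan 1 is lower by $9,942.84.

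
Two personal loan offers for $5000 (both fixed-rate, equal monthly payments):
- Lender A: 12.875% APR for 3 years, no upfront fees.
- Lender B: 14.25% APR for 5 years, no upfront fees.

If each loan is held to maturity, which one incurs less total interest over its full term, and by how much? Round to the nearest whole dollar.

Lender A by $965

Lender A: at 12.875% the monthly rate is 0.0107292, so the payment is 5,000 × 0.0107292 / (1 − 1.0107292^−36) = $168.17.
Total interest on Lender A = 36 × $168.17 − $5,000 = $1,054.12.
Lender B: monthly rate = 14.25%/12 = 0.0118750; payment = 5,000 × 0.0118750 / (1 − (1+0.0118750)^−60) = $116.99.
Total interest on Lender B = 60 × $116.99 − $5,000 = $2,019.40.
Lender A is lower by $965.28.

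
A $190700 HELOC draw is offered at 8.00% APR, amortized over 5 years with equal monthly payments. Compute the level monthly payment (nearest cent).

$3,866.71

At 8.00% the monthly rate is 0.0066667, so the payment is 190,700 × 0.0066667 / (1 − 1.0066667^−60) = $3,866.71.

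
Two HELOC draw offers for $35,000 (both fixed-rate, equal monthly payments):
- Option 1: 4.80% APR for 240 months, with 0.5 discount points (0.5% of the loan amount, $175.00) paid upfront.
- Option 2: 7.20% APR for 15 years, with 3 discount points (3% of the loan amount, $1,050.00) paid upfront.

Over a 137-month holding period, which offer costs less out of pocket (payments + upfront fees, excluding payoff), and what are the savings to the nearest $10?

Option 1: monthly rate = 4.8%/12 = 0.0040000; payment = 35,000 × 0.0040000 / (1 − (1+0.0040000)^−240) = $227.14.
Option 2: monthly rate = 7.2%/12 = 0.0060000; payment = 35,000 × 0.0060000 / (1 − (1+0.0060000)^−180) = $318.52.
Over 137 months: Option 1 costs 137 × $227.14 + $175.00 = $31,293.18; Option 2 costs 137 × $318.52 + $1,050.00 = $44,687.24.
Option 1 is cheaper by $44,687.24 − $31,293.18 = $13,394.06.

Option 1 by $13,390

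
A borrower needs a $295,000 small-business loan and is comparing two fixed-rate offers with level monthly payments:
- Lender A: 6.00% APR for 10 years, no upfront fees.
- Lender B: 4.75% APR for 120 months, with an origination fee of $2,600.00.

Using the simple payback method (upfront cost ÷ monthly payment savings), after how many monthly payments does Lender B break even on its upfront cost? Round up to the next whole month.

Lender A: at 6.00% the monthly rate is 0.0050000, so the payment is 295,000 × 0.0050000 / (1 − 1.0050000^−120) = $3,275.10.
Lender B: at 4.75% the monthly rate is 0.0039583, so the payment is 295,000 × 0.0039583 / (1 − 1.0039583^−120) = $3,093.01.
Monthly savings = $3,275.10 − $3,093.01 = $182.09.
Break-even = $2,600.00 / $182.09 = 14.28 → 15 months.

15 months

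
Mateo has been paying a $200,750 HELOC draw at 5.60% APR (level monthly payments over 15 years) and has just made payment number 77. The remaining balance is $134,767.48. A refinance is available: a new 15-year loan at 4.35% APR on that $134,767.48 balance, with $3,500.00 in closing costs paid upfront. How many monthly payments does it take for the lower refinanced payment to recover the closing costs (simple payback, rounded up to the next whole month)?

6 months

Current payment = 200,750 × 5.6%/12 / (1 − (1+0.0046667)^−180) = $1,650.97.
Refinanced payment = 134,767.48 × 0.0036250 / (1 − (1+0.0036250)^−180) = $1,020.66.
Monthly savings = $1,650.97 − $1,020.66 = $630.31.
Break-even = $3,500.00 / $630.31 = 5.55 → 6 months.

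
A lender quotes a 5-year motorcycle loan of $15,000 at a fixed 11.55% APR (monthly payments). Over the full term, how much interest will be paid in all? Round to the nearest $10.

$4,820

At 11.55% the monthly rate is 0.0096250, so the payment is 15,000 × 0.0096250 / (1 − 1.0096250^−60) = $330.27.
Total paid = 60 × $330.27 = $19,816.20; interest = $19,816.20 − $15,000 = $4,816.20.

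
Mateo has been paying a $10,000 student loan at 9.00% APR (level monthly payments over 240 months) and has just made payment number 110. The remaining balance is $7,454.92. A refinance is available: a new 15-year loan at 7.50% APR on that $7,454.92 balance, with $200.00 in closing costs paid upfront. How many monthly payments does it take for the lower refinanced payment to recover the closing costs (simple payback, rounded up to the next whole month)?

10 months

Current payment = 10,000 × 9%/12 / (1 − (1+0.0075000)^−240) = $89.97.
Refinanced payment = 7,454.92 × 0.0062500 / (1 − (1+0.0062500)^−180) = $69.11.
Monthly savings = $89.97 − $69.11 = $20.86.
Break-even = $200.00 / $20.86 = 9.59 → 10 months.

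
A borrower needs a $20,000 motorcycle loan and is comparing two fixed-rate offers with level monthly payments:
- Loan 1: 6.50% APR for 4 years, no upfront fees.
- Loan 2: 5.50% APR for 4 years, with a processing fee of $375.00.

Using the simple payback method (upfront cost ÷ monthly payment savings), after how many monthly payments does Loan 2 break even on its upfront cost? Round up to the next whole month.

Loan 1: at 6.50% the monthly rate is 0.0054167, so the payment is 20,000 × 0.0054167 / (1 − 1.0054167^−48) = $474.30.
Loan 2: monthly rate = 5.5%/12 = 0.0045833; payment = 20,000 × 0.0045833 / (1 − (1+0.0045833)^−48) = $465.13.
Monthly savings = $474.30 − $465.13 = $9.17.
Break-even = $375.00 / $9.17 = 40.89 → 41 months.

41 months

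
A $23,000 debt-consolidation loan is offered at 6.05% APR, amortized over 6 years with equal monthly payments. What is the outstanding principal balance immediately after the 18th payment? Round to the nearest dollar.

$18,006

With monthly rate i = 6.05%/12 = 0.0050417, the balance after k of n payments is P · [(1+i)^n − (1+i)^k] / [(1+i)^n − 1].
(1+0.0050417)^72 = 1.43632534 and (1+0.0050417)^18 = 1.09474559, so the balance is 23,000 × (1.43632534 − 1.09474559) / (1.43632534 − 1) = $18,005.68.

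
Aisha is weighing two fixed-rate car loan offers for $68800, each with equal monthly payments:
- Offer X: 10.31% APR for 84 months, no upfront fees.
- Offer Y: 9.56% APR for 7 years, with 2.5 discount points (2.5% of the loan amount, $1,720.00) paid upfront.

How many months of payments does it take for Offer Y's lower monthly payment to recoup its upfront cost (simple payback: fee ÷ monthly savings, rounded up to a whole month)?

Offer X: monthly rate = 10.31%/12 = 0.0085917; payment = 68,800 × 0.0085917 / (1 − (1+0.0085917)^−84) = $1,153.21.
Offer Y: monthly rate = 9.56%/12 = 0.0079667; payment = 68,800 × 0.0079667 / (1 − (1+0.0079667)^−84) = $1,126.58.
Monthly savings = $1,153.21 − $1,126.58 = $26.63.
Break-even = $1,720.00 / $26.63 = 64.59 → 65 months.

65 months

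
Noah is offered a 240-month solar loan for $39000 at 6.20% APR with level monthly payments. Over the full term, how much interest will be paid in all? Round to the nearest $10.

$29,140

Monthly rate = 6.2%/12 = 0.0051667; payment = 39,000 × 0.0051667 / (1 − (1+0.0051667)^−240) = $283.93.
Total paid = 240 × $283.93 = $68,143.20; interest = $68,143.20 − $39,000 = $29,143.20.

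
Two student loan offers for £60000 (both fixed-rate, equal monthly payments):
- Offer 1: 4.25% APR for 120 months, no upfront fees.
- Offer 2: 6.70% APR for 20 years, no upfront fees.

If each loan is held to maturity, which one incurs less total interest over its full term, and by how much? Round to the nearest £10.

Offer 1: at 4.25% the monthly rate is 0.0035417, so the payment is 60,000 × 0.0035417 / (1 − 1.0035417^−120) = £614.63.
Total interest on Offer 1 = 120 × £614.63 − £60,000 = £13,755.60.
Offer 2: at 6.70% the monthly rate is 0.0055833, so the payment is 60,000 × 0.0055833 / (1 − 1.0055833^−240) = £454.44.
Total interest on Offer 2 = 240 × £454.44 − £60,000 = £49,065.60.
Offer 1 is lower by £35,310.00.

Offer 1 by £35,310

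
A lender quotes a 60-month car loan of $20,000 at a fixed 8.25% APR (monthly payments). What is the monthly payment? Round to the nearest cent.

Monthly rate = 8.25%/12 = 0.0068750; payment = 20,000 × 0.0068750 / (1 − (1+0.0068750)^−60) = $407.93.

$407.93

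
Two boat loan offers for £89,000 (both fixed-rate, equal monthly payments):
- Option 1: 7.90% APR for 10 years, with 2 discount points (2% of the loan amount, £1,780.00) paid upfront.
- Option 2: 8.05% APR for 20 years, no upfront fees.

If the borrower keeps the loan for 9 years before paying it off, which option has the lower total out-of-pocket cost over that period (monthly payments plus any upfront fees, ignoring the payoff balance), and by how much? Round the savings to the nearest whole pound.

Option 1: monthly rate = 7.9%/12 = 0.0065833; payment = 89,000 × 0.0065833 / (1 − (1+0.0065833)^−120) = £1,075.12.
Option 2: at 8.05% the monthly rate is 0.0067083, so the payment is 89,000 × 0.0067083 / (1 − 1.0067083^−240) = £747.20.
Over 108 months: Option 1 costs 108 × £1,075.12 + £1,780.00 = £117,892.96; Option 2 costs 108 × £747.20 = £80,697.60.
Option 2 is cheaper by £117,892.96 − £80,697.60 = £37,195.36.

Option 2 by £37,195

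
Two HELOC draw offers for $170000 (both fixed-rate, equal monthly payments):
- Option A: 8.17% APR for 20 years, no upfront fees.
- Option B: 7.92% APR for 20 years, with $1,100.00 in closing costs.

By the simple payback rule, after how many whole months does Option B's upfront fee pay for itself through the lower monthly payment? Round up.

Option A: monthly rate = 8.17%/12 = 0.0068083; payment = 170,000 × 0.0068083 / (1 − (1+0.0068083)^−240) = $1,439.99.
Option B: monthly rate = 7.92%/12 = 0.0066000; payment = 170,000 × 0.0066000 / (1 − (1+0.0066000)^−240) = $1,413.50.
Monthly savings = $1,439.99 − $1,413.50 = $26.49.
Break-even = $1,100.00 / $26.49 = 41.53 → 42 months.

42 months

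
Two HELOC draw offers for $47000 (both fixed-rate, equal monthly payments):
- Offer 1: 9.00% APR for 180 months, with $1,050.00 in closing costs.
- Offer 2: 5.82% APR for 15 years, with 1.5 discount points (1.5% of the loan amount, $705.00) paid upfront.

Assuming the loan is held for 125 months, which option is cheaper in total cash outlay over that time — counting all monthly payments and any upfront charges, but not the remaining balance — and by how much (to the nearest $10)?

Offer 1: at 9.00% the monthly rate is 0.0075000, so the payment is 47,000 × 0.0075000 / (1 − 1.0075000^−180) = $476.71.
Offer 2: at 5.82% the monthly rate is 0.0048500, so the payment is 47,000 × 0.0048500 / (1 − 1.0048500^−180) = $392.06.
Over 125 months: Offer 1 costs 125 × $476.71 + $1,050.00 = $60,638.75; Offer 2 costs 125 × $392.06 + $705.00 = $49,712.50.
Offer 2 is cheaper by $60,638.75 − $49,712.50 = $10,926.25.

Offer 2 by $10,930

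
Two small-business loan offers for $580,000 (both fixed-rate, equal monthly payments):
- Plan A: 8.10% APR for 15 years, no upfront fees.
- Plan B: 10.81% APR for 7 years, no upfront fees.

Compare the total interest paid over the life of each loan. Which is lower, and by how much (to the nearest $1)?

Plan B by $174,391

Plan A: monthly rate = 8.1%/12 = 0.0067500; payment = 580,000 × 0.0067500 / (1 − (1+0.0067500)^−180) = $5,576.32.
Total interest on Plan A = 180 × $5,576.32 − $580,000 = $423,737.60.
Plan B: at 10.81% the monthly rate is 0.0090083, so the payment is 580,000 × 0.0090083 / (1 − 1.0090083^−84) = $9,873.17.
Total interest on Plan B = 84 × $9,873.17 − $580,000 = $249,346.28.
Plan B is lower by $174,391.32.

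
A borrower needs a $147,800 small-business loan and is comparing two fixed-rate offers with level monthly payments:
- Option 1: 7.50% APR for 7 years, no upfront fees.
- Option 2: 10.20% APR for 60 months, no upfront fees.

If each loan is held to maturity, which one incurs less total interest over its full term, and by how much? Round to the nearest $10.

Option 1: monthly rate = 7.5%/12 = 0.0062500; payment = 147,800 × 0.0062500 / (1 − (1+0.0062500)^−84) = $2,267.00.
Total interest on Option 1 = 84 × $2,267.00 − $147,800 = $42,628.00.
Option 2: monthly rate = 10.2%/12 = 0.0085000; payment = 147,800 × 0.0085000 / (1 − (1+0.0085000)^−60) = $3,154.88.
Total interest on Option 2 = 60 × $3,154.88 − $147,800 = $41,492.80.
Option 2 is lower by $1,135.20.

Option 2 by $1,140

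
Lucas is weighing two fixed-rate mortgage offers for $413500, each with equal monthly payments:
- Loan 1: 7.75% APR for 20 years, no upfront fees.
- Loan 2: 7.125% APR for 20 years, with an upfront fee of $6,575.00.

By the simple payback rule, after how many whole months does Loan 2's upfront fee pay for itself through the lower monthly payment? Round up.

Loan 1: at 7.75% the monthly rate is 0.0064583, so the payment is 413,500 × 0.0064583 / (1 − 1.0064583^−240) = $3,394.62.
Loan 2: monthly rate = 7.125%/12 = 0.0059375; payment = 413,500 × 0.0059375 / (1 − (1+0.0059375)^−240) = $3,236.96.
Monthly savings = $3,394.62 − $3,236.96 = $157.66.
Break-even = $6,575.00 / $157.66 = 41.70 → 42 months.

42 months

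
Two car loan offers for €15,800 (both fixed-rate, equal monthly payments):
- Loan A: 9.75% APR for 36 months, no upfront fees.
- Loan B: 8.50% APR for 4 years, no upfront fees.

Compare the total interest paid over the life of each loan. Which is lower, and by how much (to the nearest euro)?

Loan A: at 9.75% the monthly rate is 0.0081250, so the payment is 15,800 × 0.0081250 / (1 − 1.0081250^−36) = €507.97.
Total interest on Loan A = 36 × €507.97 − €15,800 = €2,486.92.
Loan B: at 8.50% the monthly rate is 0.0070833, so the payment is 15,800 × 0.0070833 / (1 − 1.0070833^−48) = €389.44.
Total interest on Loan B = 48 × €389.44 − €15,800 = €2,893.12.
Loan A is lower by €406.20.

Loan A by €406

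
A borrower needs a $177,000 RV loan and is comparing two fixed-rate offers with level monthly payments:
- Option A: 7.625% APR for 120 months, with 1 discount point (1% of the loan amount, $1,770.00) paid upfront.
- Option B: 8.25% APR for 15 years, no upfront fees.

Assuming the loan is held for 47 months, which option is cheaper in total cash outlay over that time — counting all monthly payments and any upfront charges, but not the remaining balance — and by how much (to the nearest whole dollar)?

Option B by $20,356

Option A: at 7.625% the monthly rate is 0.0063542, so the payment is 177,000 × 0.0063542 / (1 − 1.0063542^−120) = $2,112.59.
Option B: monthly rate = 8.25%/12 = 0.0068750; payment = 177,000 × 0.0068750 / (1 − (1+0.0068750)^−180) = $1,717.15.
Over 47 months: Option A costs 47 × $2,112.59 + $1,770.00 = $101,061.73; Option B costs 47 × $1,717.15 = $80,706.05.
Option B is cheaper by $101,061.73 − $80,706.05 = $20,355.68.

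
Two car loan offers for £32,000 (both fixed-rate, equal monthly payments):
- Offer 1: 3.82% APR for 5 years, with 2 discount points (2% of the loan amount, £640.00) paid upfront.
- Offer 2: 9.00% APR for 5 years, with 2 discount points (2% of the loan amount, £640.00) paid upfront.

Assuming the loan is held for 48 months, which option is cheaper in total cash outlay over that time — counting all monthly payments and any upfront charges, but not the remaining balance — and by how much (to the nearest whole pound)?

Offer 1 by £3,722

Offer 1: monthly rate = 3.82%/12 = 0.0031833; payment = 32,000 × 0.0031833 / (1 − (1+0.0031833)^−60) = £586.73.
Offer 2: at 9.00% the monthly rate is 0.0075000, so the payment is 32,000 × 0.0075000 / (1 − 1.0075000^−60) = £664.27.
Over 48 months: Offer 1 costs 48 × £586.73 + £640.00 = £28,803.04; Offer 2 costs 48 × £664.27 + £640.00 = £32,524.96.
Offer 1 is cheaper by £32,524.96 − £28,803.04 = £3,721.92.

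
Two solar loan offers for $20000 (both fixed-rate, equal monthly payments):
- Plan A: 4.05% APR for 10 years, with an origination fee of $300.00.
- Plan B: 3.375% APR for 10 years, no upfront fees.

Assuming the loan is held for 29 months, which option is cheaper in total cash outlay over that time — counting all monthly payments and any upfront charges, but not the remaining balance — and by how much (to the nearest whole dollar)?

Plan B by $485

Plan A: monthly rate = 4.05%/12 = 0.0033750; payment = 20,000 × 0.0033750 / (1 − (1+0.0033750)^−120) = $202.97.
Plan B: at 3.375% the monthly rate is 0.0028125, so the payment is 20,000 × 0.0028125 / (1 − 1.0028125^−120) = $196.60.
Over 29 months: Plan A costs 29 × $202.97 + $300.00 = $6,186.13; Plan B costs 29 × $196.60 = $5,701.40.
Plan B is cheaper by $6,186.13 − $5,701.40 = $484.73.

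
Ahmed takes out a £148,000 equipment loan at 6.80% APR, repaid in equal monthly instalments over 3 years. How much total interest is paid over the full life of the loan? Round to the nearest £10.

£16,030

Monthly rate = 6.8%/12 = 0.0056667; payment = 148,000 × 0.0056667 / (1 − (1+0.0056667)^−36) = £4,556.29.
Total paid = 36 × £4,556.29 = £164,026.44; interest = £164,026.44 − £148,000 = £16,026.44.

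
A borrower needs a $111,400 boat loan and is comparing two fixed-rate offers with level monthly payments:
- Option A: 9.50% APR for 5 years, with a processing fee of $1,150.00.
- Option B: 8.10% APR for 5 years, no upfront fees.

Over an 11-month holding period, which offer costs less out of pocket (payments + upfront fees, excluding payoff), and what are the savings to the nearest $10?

Option A: monthly rate = 9.5%/12 = 0.0079167; payment = 111,400 × 0.0079167 / (1 − (1+0.0079167)^−60) = $2,339.61.
Option B: monthly rate = 8.1%/12 = 0.0067500; payment = 111,400 × 0.0067500 / (1 − (1+0.0067500)^−60) = $2,264.13.
Over 11 months: Option A costs 11 × $2,339.61 + $1,150.00 = $26,885.71; Option B costs 11 × $2,264.13 = $24,905.43.
Option B is cheaper by $26,885.71 − $24,905.43 = $1,980.28.

Option B by $1,980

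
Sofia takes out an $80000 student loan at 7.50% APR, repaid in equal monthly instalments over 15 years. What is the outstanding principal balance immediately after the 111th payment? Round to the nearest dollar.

With monthly rate i = 7.5%/12 = 0.0062500, the balance after k of n payments is P · [(1+i)^n − (1+i)^k] / [(1+i)^n − 1].
(1+0.0062500)^180 = 3.06945173 and (1+0.0062500)^111 = 1.99689010, so the balance is 80,000 × (3.06945173 − 1.99689010) / (3.06945173 − 1) = $41,462.64.

$41,463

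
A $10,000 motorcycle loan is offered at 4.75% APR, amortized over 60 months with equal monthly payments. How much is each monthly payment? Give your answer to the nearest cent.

At 4.75% the monthly rate is 0.0039583, so the payment is 10,000 × 0.0039583 / (1 − 1.0039583^−60) = $187.57.

$187.57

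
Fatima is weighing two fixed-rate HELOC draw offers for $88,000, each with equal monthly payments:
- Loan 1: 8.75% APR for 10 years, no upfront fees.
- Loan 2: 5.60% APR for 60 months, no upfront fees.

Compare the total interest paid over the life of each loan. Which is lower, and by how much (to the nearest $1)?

Loan 1: at 8.75% the monthly rate is 0.0072917, so the payment is 88,000 × 0.0072917 / (1 − 1.0072917^−120) = $1,102.88.
Total interest on Loan 1 = 120 × $1,102.88 − $88,000 = $44,345.60.
Loan 2: monthly rate = 5.6%/12 = 0.0046667; payment = 88,000 × 0.0046667 / (1 − (1+0.0046667)^−60) = $1,684.97.
Total interest on Loan 2 = 60 × $1,684.97 − $88,000 = $13,098.20.
Loan 2 is lower by $31,247.40.

Loan 2 by $31,247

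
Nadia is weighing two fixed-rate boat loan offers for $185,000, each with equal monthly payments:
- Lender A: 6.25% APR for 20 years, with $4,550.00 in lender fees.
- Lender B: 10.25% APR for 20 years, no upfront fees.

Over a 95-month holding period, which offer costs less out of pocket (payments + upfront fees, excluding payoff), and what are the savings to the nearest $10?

Lender A by $39,510

Lender A: at 6.25% the monthly rate is 0.0052083, so the payment is 185,000 × 0.0052083 / (1 − 1.0052083^−240) = $1,352.22.
Lender B: at 10.25% the monthly rate is 0.0085417, so the payment is 185,000 × 0.0085417 / (1 − 1.0085417^−240) = $1,816.04.
Over 95 months: Lender A costs 95 × $1,352.22 + $4,550.00 = $133,010.90; Lender B costs 95 × $1,816.04 = $172,523.80.
Lender A is cheaper by $172,523.80 − $133,010.90 = $39,512.90.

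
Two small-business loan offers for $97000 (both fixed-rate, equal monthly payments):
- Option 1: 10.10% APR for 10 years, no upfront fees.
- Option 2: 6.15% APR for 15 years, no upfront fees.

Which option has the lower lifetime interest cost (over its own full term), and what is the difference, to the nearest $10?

Option 2 by $5,710

Option 1: at 10.10% the monthly rate is 0.0084167, so the payment is 97,000 × 0.0084167 / (1 − 1.0084167^−120) = $1,287.24.
Total interest on Option 1 = 120 × $1,287.24 − $97,000 = $57,468.80.
Option 2: monthly rate = 6.15%/12 = 0.0051250; payment = 97,000 × 0.0051250 / (1 − (1+0.0051250)^−180) = $826.42.
Total interest on Option 2 = 180 × $826.42 − $97,000 = $51,755.60.
Option 2 is lower by $5,713.20.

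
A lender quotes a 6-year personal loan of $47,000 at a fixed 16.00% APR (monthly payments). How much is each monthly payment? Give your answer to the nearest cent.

$1,019.52

At 16.00% the monthly rate is 0.0133333, so the payment is 47,000 × 0.0133333 / (1 − 1.0133333^−72) = $1,019.52.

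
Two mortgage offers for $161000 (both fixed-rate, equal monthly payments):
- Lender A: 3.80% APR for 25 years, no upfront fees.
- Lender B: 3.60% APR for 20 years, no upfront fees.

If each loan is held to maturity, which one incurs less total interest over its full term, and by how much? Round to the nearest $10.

Lender A: monthly rate = 3.8%/12 = 0.0031667; payment = 161,000 × 0.0031667 / (1 − (1+0.0031667)^−300) = $832.14.
Total interest on Lender A = 300 × $832.14 − $161,000 = $88,642.00.
Lender B: at 3.60% the monthly rate is 0.0030000, so the payment is 161,000 × 0.0030000 / (1 − 1.0030000^−240) = $942.03.
Total interest on Lender B = 240 × $942.03 − $161,000 = $65,087.20.
Lender B is lower by $23,554.80.

Lender B by $23,550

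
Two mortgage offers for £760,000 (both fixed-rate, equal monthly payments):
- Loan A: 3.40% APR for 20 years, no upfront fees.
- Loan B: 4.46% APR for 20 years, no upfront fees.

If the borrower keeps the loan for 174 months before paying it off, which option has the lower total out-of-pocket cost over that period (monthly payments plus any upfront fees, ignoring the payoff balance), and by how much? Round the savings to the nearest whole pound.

Loan A by £73,602

Loan A: monthly rate = 3.4%/12 = 0.0028333; payment = 760,000 × 0.0028333 / (1 − (1+0.0028333)^−240) = £4,368.74.
Loan B: at 4.46% the monthly rate is 0.0037167, so the payment is 760,000 × 0.0037167 / (1 − 1.0037167^−240) = £4,791.74.
Over 174 months: Loan A costs 174 × £4,368.74 = £760,160.76; Loan B costs 174 × £4,791.74 = £833,762.76.
Loan A is cheaper by £833,762.76 − £760,160.76 = £73,602.00.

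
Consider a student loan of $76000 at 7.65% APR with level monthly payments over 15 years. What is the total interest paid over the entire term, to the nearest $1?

Monthly rate = 7.65%/12 = 0.0063750; payment = 76,000 × 0.0063750 / (1 − (1+0.0063750)^−180) = $711.02.
Total paid = 180 × $711.02 = $127,983.60; interest = $127,983.60 − $76,000 = $51,983.60.

$51,984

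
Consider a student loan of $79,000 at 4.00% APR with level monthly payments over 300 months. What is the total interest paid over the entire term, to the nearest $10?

$46,100

Monthly rate = 4%/12 = 0.0033333; payment = 79,000 × 0.0033333 / (1 − (1+0.0033333)^−300) = $416.99.
Total paid = 300 × $416.99 = $125,097.00; interest = $125,097.00 − $79,000 = $46,097.00.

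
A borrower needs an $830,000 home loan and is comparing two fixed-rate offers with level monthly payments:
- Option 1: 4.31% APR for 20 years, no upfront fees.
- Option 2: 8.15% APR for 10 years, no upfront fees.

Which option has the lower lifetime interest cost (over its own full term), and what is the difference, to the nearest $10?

Option 2 by $23,570

Option 1: at 4.31% the monthly rate is 0.0035917, so the payment is 830,000 × 0.0035917 / (1 − 1.0035917^−240) = $5,166.25.
Total interest on Option 1 = 240 × $5,166.25 − $830,000 = $409,900.00.
Option 2: monthly rate = 8.15%/12 = 0.0067917; payment = 830,000 × 0.0067917 / (1 − (1+0.0067917)^−120) = $10,136.10.
Total interest on Option 2 = 120 × $10,136.10 − $830,000 = $386,332.00.
Option 2 is lower by $23,568.00.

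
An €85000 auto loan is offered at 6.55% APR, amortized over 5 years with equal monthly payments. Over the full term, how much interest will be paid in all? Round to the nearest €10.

At 6.55% the monthly rate is 0.0054583, so the payment is 85,000 × 0.0054583 / (1 − 1.0054583^−60) = €1,665.11.
Total paid = 60 × €1,665.11 = €99,906.60; interest = €99,906.60 − €85,000 = €14,906.60.

€14,910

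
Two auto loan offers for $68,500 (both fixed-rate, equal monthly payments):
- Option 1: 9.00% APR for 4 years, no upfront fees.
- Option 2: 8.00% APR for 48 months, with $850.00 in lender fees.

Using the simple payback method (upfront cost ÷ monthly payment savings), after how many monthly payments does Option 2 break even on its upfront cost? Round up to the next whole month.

Option 1: at 9.00% the monthly rate is 0.0075000, so the payment is 68,500 × 0.0075000 / (1 − 1.0075000^−48) = $1,704.63.
Option 2: at 8.00% the monthly rate is 0.0066667, so the payment is 68,500 × 0.0066667 / (1 − 1.0066667^−48) = $1,672.29.
Monthly savings = $1,704.63 − $1,672.29 = $32.34.
Break-even = $850.00 / $32.34 = 26.28 → 27 months.

27 months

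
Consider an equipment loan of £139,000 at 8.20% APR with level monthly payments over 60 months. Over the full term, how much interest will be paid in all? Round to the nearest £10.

At 8.20% the monthly rate is 0.0068333, so the payment is 139,000 × 0.0068333 / (1 − 1.0068333^−60) = £2,831.74.
Total paid = 60 × £2,831.74 = £169,904.40; interest = £169,904.40 − £139,000 = £30,904.40.

£30,900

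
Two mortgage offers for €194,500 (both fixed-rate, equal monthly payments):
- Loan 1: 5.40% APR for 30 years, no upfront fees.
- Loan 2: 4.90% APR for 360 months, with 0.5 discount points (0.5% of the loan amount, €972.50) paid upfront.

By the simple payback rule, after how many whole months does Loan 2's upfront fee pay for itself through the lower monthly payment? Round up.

Loan 1: monthly rate = 5.4%/12 = 0.0045000; payment = 194,500 × 0.0045000 / (1 − (1+0.0045000)^−360) = €1,092.18.
Loan 2: at 4.90% the monthly rate is 0.0040833, so the payment is 194,500 × 0.0040833 / (1 − 1.0040833^−360) = €1,032.26.
Monthly savings = €1,092.18 − €1,032.26 = €59.92.
Break-even = €972.50 / €59.92 = 16.23 → 17 months.

17 months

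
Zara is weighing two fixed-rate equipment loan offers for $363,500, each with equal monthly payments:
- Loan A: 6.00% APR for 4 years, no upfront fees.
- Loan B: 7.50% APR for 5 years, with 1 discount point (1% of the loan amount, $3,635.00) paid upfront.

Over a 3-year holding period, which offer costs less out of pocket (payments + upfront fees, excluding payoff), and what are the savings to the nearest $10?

Loan A: at 6.00% the monthly rate is 0.0050000, so the payment is 363,500 × 0.0050000 / (1 − 1.0050000^−48) = $8,536.81.
Loan B: at 7.50% the monthly rate is 0.0062500, so the payment is 363,500 × 0.0062500 / (1 − 1.0062500^−60) = $7,283.79.
Over 36 months: Loan A costs 36 × $8,536.81 = $307,325.16; Loan B costs 36 × $7,283.79 + $3,635.00 = $265,851.44.
Loan B is cheaper by $307,325.16 − $265,851.44 = $41,473.72.

Loan B by $41,470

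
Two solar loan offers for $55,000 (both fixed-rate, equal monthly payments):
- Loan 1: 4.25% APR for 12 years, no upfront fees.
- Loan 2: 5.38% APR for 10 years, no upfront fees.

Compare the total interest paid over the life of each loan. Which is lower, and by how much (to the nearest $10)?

Loan 1: monthly rate = 4.25%/12 = 0.0035417; payment = 55,000 × 0.0035417 / (1 − (1+0.0035417)^−144) = $488.24.
Total interest on Loan 1 = 144 × $488.24 − $55,000 = $15,306.56.
Loan 2: at 5.38% the monthly rate is 0.0044833, so the payment is 55,000 × 0.0044833 / (1 − 1.0044833^−120) = $593.63.
Total interest on Loan 2 = 120 × $593.63 − $55,000 = $16,235.60.
Loan 1 is lower by $929.04.

Loan 1 by $930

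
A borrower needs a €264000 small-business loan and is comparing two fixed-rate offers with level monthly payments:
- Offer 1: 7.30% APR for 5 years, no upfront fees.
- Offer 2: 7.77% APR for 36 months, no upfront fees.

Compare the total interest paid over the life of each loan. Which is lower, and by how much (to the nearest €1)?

Offer 2 by €19,084

Offer 1: at 7.30% the monthly rate is 0.0060833, so the payment is 264,000 × 0.0060833 / (1 − 1.0060833^−60) = €5,264.96.
Total interest on Offer 1 = 60 × €5,264.96 − €264,000 = €51,897.60.
Offer 2: at 7.77% the monthly rate is 0.0064750, so the payment is 264,000 × 0.0064750 / (1 − 1.0064750^−36) = €8,244.82.
Total interest on Offer 2 = 36 × €8,244.82 − €264,000 = €32,813.52.
Offer 2 is lower by €19,084.08.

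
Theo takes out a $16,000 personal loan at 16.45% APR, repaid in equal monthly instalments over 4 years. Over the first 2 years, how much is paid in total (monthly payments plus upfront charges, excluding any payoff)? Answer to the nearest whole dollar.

At 16.45% the monthly rate is 0.0137083, so the payment is 16,000 × 0.0137083 / (1 − 1.0137083^−48) = $457.14.
Total outlay = 24 × $457.14 = $10,971.36.

$10,971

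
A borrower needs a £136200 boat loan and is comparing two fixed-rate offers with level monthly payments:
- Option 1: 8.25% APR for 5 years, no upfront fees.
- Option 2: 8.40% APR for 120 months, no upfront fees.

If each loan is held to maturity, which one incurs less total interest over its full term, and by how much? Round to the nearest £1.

Option 1 by £35,091

Option 1: monthly rate = 8.25%/12 = 0.0068750; payment = 136,200 × 0.0068750 / (1 − (1+0.0068750)^−60) = £2,777.97.
Total interest on Option 1 = 60 × £2,777.97 − £136,200 = £30,478.20.
Option 2: at 8.40% the monthly rate is 0.0070000, so the payment is 136,200 × 0.0070000 / (1 − 1.0070000^−120) = £1,681.41.
Total interest on Option 2 = 120 × £1,681.41 − £136,200 = £65,569.20.
Option 1 is lower by £35,091.00.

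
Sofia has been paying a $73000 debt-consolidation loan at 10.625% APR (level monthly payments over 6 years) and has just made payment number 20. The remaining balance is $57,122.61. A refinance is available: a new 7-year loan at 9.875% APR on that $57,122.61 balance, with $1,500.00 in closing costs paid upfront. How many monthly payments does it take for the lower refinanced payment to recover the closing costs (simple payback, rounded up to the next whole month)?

4 months

Current payment = 73,000 × 10.625%/12 / (1 − (1+0.0088542)^−72) = $1,375.51.
Refinanced payment = 57,122.61 × 0.0082292 / (1 − (1+0.0082292)^−84) = $944.62.
Monthly savings = $1,375.51 − $944.62 = $430.89.
Break-even = $1,500.00 / $430.89 = 3.48 → 4 months.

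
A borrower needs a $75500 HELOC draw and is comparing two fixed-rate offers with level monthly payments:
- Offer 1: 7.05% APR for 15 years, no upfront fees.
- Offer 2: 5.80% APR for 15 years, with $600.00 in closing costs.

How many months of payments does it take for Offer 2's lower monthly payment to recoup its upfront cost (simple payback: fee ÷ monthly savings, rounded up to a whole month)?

Offer 1: monthly rate = 7.05%/12 = 0.0058750; payment = 75,500 × 0.0058750 / (1 − (1+0.0058750)^−180) = $680.73.
Offer 2: monthly rate = 5.8%/12 = 0.0048333; payment = 75,500 × 0.0048333 / (1 − (1+0.0048333)^−180) = $628.98.
Monthly savings = $680.73 − $628.98 = $51.75.
Break-even = $600.00 / $51.75 = 11.59 → 12 months.

12 months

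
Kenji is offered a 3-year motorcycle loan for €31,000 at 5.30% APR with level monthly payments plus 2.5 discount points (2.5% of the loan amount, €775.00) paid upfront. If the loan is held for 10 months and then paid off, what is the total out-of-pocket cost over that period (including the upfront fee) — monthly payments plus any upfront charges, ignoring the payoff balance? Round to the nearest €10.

Monthly rate = 5.3%/12 = 0.0044167; payment = 31,000 × 0.0044167 / (1 − (1+0.0044167)^−36) = €933.28.
Total outlay = 10 × €933.28 + €775.00 = €10,107.80.

€10,110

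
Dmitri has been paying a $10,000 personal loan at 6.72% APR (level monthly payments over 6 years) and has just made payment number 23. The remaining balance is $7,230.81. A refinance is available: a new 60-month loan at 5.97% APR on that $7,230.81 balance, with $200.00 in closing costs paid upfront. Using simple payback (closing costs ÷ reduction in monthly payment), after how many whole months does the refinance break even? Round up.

Current payment = 10,000 × 6.72%/12 / (1 − (1+0.0056000)^−72) = $169.15.
Refinanced payment = 7,230.81 × 0.0049750 / (1 − (1+0.0049750)^−60) = $139.69.
Monthly savings = $169.15 − $139.69 = $29.46.
Break-even = $200.00 / $29.46 = 6.79 → 7 months.

7 months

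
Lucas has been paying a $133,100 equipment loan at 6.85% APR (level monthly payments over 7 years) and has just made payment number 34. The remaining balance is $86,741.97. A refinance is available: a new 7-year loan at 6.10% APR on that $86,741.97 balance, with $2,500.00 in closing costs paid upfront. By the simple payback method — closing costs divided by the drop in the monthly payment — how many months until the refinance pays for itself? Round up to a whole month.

Current payment = 133,100 × 6.85%/12 / (1 − (1+0.0057083)^−84) = $1,999.09.
Refinanced payment = 86,741.97 × 0.0050833 / (1 − (1+0.0050833)^−84) = $1,271.34.
Monthly savings = $1,999.09 − $1,271.34 = $727.75.
Break-even = $2,500.00 / $727.75 = 3.44 → 4 months.

4 months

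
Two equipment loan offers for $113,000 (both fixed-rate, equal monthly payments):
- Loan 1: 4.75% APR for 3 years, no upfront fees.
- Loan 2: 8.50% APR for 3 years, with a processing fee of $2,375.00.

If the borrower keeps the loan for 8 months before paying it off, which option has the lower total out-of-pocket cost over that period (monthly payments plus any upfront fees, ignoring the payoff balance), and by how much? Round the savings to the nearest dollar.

Loan 1 by $3,920

Loan 1: monthly rate = 4.75%/12 = 0.0039583; payment = 113,000 × 0.0039583 / (1 − (1+0.0039583)^−36) = $3,374.04.
Loan 2: monthly rate = 8.5%/12 = 0.0070833; payment = 113,000 × 0.0070833 / (1 − (1+0.0070833)^−36) = $3,567.13.
Over 8 months: Loan 1 costs 8 × $3,374.04 = $26,992.32; Loan 2 costs 8 × $3,567.13 + $2,375.00 = $30,912.04.
Loan 1 is cheaper by $30,912.04 − $26,992.32 = $3,919.72.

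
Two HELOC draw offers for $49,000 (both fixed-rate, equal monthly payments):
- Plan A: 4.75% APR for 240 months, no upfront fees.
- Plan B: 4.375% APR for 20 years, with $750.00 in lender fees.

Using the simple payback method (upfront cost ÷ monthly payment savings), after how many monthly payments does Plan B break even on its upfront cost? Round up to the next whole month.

76 months

Plan A: monthly rate = 4.75%/12 = 0.0039583; payment = 49,000 × 0.0039583 / (1 − (1+0.0039583)^−240) = $316.65.
Plan B: at 4.375% the monthly rate is 0.0036458, so the payment is 49,000 × 0.0036458 / (1 − 1.0036458^−240) = $306.70.
Monthly savings = $316.65 − $306.70 = $9.95.
Break-even = $750.00 / $9.95 = 75.38 → 76 months.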